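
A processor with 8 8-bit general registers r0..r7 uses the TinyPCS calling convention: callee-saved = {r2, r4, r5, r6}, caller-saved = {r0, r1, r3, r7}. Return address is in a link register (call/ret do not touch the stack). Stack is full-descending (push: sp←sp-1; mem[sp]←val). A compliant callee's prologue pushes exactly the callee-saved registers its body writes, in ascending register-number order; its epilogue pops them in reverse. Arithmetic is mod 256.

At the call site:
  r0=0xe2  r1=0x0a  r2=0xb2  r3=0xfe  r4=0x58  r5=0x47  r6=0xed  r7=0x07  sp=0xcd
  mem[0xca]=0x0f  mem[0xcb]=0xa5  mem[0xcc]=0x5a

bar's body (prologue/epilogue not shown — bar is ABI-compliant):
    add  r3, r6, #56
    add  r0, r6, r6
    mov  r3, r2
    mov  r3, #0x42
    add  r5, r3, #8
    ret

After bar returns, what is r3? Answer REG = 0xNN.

REG = 0x42

prologue: push r5 → mem[0xcc]=0x47, sp=0xcc
body[0] add  r3, r6, #56 → r3=0x25
body[1] add  r0, r6, r6 → r0=0xda
body[2] mov  r3, r2 → r3=0xb2
body[3] mov  r3, #0x42 → r3=0x42
body[4] add  r5, r3, #8 → r5=0x4a
epilogue: pop r5=0x47, sp=0xcd
r3 is caller-saved → body value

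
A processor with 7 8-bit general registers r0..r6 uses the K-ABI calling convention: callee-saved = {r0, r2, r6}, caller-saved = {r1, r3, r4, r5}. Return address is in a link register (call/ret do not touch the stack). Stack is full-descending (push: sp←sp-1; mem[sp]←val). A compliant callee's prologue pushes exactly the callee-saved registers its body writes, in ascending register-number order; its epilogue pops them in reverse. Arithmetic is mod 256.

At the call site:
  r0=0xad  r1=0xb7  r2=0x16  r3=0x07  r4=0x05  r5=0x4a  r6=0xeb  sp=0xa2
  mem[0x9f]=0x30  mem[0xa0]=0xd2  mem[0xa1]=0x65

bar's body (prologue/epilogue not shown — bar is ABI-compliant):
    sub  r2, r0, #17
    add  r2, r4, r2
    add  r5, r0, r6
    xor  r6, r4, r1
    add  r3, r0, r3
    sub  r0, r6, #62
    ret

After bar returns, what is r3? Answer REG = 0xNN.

prologue: push r0 -> mem[0xa1]=0xad, sp=0xa1
prologue: push r2 -> mem[0xa0]=0x16, sp=0xa0
prologue: push r6 -> mem[0x9f]=0xeb, sp=0x9f
body[0] sub  r2, r0, #17 -> r2=0x9c
body[1] add  r2, r4, r2 -> r2=0xa1
body[2] add  r5, r0, r6 -> r5=0x98
body[3] xor  r6, r4, r1 -> r6=0xb2
body[4] add  r3, r0, r3 -> r3=0xb4
body[5] sub  r0, r6, #62 -> r0=0x74
epilogue: pop r6=0xeb, sp=0xa0
epilogue: pop r2=0x16, sp=0xa1
epilogue: pop r0=0xad, sp=0xa2
r3 is caller-saved -> body value

REG = 0xb4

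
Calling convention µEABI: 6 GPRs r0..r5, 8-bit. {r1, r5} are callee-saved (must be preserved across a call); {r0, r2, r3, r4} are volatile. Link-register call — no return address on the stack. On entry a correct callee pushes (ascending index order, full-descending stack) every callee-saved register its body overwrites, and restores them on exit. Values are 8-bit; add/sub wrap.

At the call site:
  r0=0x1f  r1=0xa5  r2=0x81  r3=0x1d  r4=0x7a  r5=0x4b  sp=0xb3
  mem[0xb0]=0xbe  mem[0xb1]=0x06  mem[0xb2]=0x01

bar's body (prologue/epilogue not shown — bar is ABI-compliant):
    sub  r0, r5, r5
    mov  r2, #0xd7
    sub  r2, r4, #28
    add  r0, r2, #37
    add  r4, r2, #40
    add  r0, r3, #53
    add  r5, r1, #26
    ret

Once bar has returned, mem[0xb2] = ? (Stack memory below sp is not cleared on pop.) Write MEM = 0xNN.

prologue: push r5 -> mem[0xb2]=0x4b, sp=0xb2
body[0] sub  r0, r5, r5 -> r0=0x00
body[1] mov  r2, #0xd7 -> r2=0xd7
body[2] sub  r2, r4, #28 -> r2=0x5e
body[3] add  r0, r2, #37 -> r0=0x83
body[4] add  r4, r2, #40 -> r4=0x86
body[5] add  r0, r3, #53 -> r0=0x52
body[6] add  r5, r1, #26 -> r5=0xbf
epilogue: pop r5=0x4b, sp=0xb3
prologue pushed ['r5'] at ['0xb2']

MEM = 0x4b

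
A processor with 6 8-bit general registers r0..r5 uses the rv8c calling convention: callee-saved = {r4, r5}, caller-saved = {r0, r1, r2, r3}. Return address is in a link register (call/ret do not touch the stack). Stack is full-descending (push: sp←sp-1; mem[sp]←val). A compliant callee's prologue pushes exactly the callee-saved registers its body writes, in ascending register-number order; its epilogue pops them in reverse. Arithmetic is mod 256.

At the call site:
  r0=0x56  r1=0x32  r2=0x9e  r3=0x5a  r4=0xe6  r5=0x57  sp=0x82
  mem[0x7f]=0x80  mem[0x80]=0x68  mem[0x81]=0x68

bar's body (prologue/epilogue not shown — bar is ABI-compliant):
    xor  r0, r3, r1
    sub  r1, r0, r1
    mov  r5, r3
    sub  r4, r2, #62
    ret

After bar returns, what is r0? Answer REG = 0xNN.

REG = 0x68

prologue: push r4 → mem[0x81]=0xe6, sp=0x81
prologue: push r5 → mem[0x80]=0x57, sp=0x80
body[0] xor  r0, r3, r1 → r0=0x68
body[1] sub  r1, r0, r1 → r1=0x36
body[2] mov  r5, r3 → r5=0x5a
body[3] sub  r4, r2, #62 → r4=0x60
epilogue: pop r5=0x57, sp=0x81
epilogue: pop r4=0xe6, sp=0x82
r0 is caller-saved → body value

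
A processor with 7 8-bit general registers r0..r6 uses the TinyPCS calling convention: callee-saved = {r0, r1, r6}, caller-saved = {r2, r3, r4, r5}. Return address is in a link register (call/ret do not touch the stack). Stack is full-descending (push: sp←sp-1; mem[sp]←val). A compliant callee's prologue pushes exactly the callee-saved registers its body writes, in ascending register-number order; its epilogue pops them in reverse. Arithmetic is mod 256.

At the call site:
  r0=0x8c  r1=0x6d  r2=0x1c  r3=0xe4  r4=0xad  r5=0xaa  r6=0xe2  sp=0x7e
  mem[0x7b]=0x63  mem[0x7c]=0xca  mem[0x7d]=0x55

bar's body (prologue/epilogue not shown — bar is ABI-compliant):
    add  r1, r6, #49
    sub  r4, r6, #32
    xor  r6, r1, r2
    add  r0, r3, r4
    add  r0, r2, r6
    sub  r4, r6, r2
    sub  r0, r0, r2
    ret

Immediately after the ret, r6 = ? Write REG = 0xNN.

prologue: push r0 -> mem[0x7d]=0x8c, sp=0x7d
prologue: push r1 -> mem[0x7c]=0x6d, sp=0x7c
prologue: push r6 -> mem[0x7b]=0xe2, sp=0x7b
body[0] add  r1, r6, #49 -> r1=0x13
body[1] sub  r4, r6, #32 -> r4=0xc2
body[2] xor  r6, r1, r2 -> r6=0x0f
body[3] add  r0, r3, r4 -> r0=0xa6
body[4] add  r0, r2, r6 -> r0=0x2b
body[5] sub  r4, r6, r2 -> r4=0xf3
body[6] sub  r0, r0, r2 -> r0=0x0f
epilogue: pop r6=0xe2, sp=0x7c
epilogue: pop r1=0x6d, sp=0x7d
epilogue: pop r0=0x8c, sp=0x7e
r6 is callee-saved -> restored

REG = 0xe2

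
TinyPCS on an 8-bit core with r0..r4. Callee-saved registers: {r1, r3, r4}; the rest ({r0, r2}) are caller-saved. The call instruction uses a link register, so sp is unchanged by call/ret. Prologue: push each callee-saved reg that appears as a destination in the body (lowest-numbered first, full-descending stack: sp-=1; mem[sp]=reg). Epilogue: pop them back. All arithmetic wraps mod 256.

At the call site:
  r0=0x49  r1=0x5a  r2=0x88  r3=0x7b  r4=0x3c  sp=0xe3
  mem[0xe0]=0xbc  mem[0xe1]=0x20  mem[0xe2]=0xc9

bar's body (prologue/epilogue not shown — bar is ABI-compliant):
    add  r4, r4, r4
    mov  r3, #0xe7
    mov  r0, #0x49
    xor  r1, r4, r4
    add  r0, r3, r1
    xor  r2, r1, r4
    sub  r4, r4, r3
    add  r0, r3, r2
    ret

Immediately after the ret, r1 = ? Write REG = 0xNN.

REG = 0x5a

prologue: push r1 → mem[0xe2]=0x5a, sp=0xe2
prologue: push r3 → mem[0xe1]=0x7b, sp=0xe1
prologue: push r4 → mem[0xe0]=0x3c, sp=0xe0
body[0] add  r4, r4, r4 → r4=0x78
body[1] mov  r3, #0xe7 → r3=0xe7
body[2] mov  r0, #0x49 → r0=0x49
body[3] xor  r1, r4, r4 → r1=0x00
body[4] add  r0, r3, r1 → r0=0xe7
body[5] xor  r2, r1, r4 → r2=0x78
body[6] sub  r4, r4, r3 → r4=0x91
body[7] add  r0, r3, r2 → r0=0x5f
epilogue: pop r4=0x3c, sp=0xe1
epilogue: pop r3=0x7b, sp=0xe2
epilogue: pop r1=0x5a, sp=0xe3
r1 is callee-saved → restored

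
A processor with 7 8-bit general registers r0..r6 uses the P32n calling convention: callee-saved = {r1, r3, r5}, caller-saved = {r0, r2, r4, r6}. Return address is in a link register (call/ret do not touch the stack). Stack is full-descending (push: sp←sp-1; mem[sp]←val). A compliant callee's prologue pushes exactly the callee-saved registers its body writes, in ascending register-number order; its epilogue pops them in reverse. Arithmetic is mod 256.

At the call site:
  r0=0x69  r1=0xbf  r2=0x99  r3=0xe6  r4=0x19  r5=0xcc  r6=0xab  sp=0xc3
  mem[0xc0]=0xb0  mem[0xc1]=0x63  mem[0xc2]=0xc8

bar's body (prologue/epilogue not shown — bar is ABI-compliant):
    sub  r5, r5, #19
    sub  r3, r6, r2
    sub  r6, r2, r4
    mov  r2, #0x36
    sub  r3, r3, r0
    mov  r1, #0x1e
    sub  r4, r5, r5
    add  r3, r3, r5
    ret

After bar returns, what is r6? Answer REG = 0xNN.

REG = 0x80

prologue: push r1 → mem[0xc2]=0xbf, sp=0xc2
prologue: push r3 → mem[0xc1]=0xe6, sp=0xc1
prologue: push r5 → mem[0xc0]=0xcc, sp=0xc0
body[0] sub  r5, r5, #19 → r5=0xb9
body[1] sub  r3, r6, r2 → r3=0x12
body[2] sub  r6, r2, r4 → r6=0x80
body[3] mov  r2, #0x36 → r2=0x36
body[4] sub  r3, r3, r0 → r3=0xa9
body[5] mov  r1, #0x1e → r1=0x1e
body[6] sub  r4, r5, r5 → r4=0x00
body[7] add  r3, r3, r5 → r3=0x62
epilogue: pop r5=0xcc, sp=0xc1
epilogue: pop r3=0xe6, sp=0xc2
epilogue: pop r1=0xbf, sp=0xc3
r6 is caller-saved → body value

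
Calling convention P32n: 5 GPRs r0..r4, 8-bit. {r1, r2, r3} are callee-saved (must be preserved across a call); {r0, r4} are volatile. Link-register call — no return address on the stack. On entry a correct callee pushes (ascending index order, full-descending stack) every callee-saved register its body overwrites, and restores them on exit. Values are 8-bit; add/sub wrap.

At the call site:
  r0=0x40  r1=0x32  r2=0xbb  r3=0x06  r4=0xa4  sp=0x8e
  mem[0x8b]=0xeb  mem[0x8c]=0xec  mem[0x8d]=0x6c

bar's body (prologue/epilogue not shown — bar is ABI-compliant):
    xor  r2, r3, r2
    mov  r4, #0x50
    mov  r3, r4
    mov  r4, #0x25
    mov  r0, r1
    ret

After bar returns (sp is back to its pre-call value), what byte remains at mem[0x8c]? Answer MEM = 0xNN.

MEM = 0x06

prologue: push r2 -> mem[0x8d]=0xbb, sp=0x8d
prologue: push r3 -> mem[0x8c]=0x06, sp=0x8c
body[0] xor  r2, r3, r2 -> r2=0xbd
body[1] mov  r4, #0x50 -> r4=0x50
body[2] mov  r3, r4 -> r3=0x50
body[3] mov  r4, #0x25 -> r4=0x25
body[4] mov  r0, r1 -> r0=0x32
epilogue: pop r3=0x06, sp=0x8d
epilogue: pop r2=0xbb, sp=0x8e
prologue pushed ['r2', 'r3'] at ['0x8d', '0x8c']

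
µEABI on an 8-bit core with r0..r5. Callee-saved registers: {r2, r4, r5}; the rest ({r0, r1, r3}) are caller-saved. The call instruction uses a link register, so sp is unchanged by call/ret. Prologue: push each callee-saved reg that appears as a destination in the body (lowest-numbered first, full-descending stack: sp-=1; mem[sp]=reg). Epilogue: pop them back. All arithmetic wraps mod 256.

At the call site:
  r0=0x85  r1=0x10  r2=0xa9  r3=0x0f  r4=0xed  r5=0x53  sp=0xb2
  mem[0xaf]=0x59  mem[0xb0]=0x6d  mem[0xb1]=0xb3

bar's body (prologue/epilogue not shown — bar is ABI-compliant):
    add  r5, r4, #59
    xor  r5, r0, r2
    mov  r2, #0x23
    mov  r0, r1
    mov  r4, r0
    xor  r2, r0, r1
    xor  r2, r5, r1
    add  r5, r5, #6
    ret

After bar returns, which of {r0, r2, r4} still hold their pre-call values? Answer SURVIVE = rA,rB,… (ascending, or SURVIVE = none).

prologue: push r2 → mem[0xb1]=0xa9, sp=0xb1
prologue: push r4 → mem[0xb0]=0xed, sp=0xb0
prologue: push r5 → mem[0xaf]=0x53, sp=0xaf
body[0] add  r5, r4, #59 → r5=0x28
body[1] xor  r5, r0, r2 → r5=0x2c
body[2] mov  r2, #0x23 → r2=0x23
body[3] mov  r0, r1 → r0=0x10
body[4] mov  r4, r0 → r4=0x10
body[5] xor  r2, r0, r1 → r2=0x00
body[6] xor  r2, r5, r1 → r2=0x3c
body[7] add  r5, r5, #6 → r5=0x32
epilogue: pop r5=0x53, sp=0xb0
epilogue: pop r4=0xed, sp=0xb1
epilogue: pop r2=0xa9, sp=0xb2
r0: caller-saved, written=True
r2: callee-saved, written=True
r4: callee-saved, written=True

SURVIVE = r2,r4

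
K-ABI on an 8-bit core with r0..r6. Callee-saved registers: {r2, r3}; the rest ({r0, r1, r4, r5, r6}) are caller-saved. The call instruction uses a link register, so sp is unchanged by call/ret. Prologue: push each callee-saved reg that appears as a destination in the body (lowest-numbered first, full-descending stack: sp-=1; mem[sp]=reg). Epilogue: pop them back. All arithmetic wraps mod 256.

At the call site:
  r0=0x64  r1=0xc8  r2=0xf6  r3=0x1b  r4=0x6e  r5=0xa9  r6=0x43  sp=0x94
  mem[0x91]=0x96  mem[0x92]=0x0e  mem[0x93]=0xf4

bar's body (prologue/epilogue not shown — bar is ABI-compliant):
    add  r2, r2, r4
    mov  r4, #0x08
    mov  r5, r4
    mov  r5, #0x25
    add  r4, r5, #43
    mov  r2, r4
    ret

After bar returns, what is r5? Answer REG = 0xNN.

REG = 0x25

prologue: push r2 -> mem[0x93]=0xf6, sp=0x93
body[0] add  r2, r2, r4 -> r2=0x64
body[1] mov  r4, #0x08 -> r4=0x08
body[2] mov  r5, r4 -> r5=0x08
body[3] mov  r5, #0x25 -> r5=0x25
body[4] add  r4, r5, #43 -> r4=0x50
body[5] mov  r2, r4 -> r2=0x50
epilogue: pop r2=0xf6, sp=0x94
r5 is caller-saved -> body value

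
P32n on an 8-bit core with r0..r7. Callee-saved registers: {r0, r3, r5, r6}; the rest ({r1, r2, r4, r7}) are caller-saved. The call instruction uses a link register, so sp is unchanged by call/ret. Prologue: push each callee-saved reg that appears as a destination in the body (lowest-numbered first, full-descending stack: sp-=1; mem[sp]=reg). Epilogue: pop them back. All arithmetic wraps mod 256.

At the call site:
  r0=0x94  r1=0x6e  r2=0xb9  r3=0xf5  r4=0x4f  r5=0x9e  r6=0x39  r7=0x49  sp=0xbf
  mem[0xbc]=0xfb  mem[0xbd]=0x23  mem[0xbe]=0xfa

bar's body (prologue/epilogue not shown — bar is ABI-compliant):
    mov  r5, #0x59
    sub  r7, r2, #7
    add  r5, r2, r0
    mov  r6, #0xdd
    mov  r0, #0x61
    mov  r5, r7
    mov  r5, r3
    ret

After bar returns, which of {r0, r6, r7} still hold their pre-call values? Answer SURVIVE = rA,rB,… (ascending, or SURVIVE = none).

prologue: push r0 → mem[0xbe]=0x94, sp=0xbe
prologue: push r5 → mem[0xbd]=0x9e, sp=0xbd
prologue: push r6 → mem[0xbc]=0x39, sp=0xbc
body[0] mov  r5, #0x59 → r5=0x59
body[1] sub  r7, r2, #7 → r7=0xb2
body[2] add  r5, r2, r0 → r5=0x4d
body[3] mov  r6, #0xdd → r6=0xdd
body[4] mov  r0, #0x61 → r0=0x61
body[5] mov  r5, r7 → r5=0xb2
body[6] mov  r5, r3 → r5=0xf5
epilogue: pop r6=0x39, sp=0xbd
epilogue: pop r5=0x9e, sp=0xbe
epilogue: pop r0=0x94, sp=0xbf
r0: callee-saved, written=True
r6: callee-saved, written=True
r7: caller-saved, written=True

SURVIVE = r0,r6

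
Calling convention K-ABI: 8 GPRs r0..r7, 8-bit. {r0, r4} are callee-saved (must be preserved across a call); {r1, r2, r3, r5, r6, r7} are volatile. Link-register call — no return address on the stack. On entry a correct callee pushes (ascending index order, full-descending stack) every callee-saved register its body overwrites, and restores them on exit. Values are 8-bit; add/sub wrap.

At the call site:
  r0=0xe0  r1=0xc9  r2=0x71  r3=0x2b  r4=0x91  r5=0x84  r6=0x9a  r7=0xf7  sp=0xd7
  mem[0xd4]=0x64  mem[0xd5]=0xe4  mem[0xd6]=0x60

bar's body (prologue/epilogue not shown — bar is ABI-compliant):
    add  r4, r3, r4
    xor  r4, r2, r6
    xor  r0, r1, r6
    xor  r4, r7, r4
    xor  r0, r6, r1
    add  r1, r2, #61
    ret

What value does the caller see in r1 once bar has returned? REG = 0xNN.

prologue: push r0 → mem[0xd6]=0xe0, sp=0xd6
prologue: push r4 → mem[0xd5]=0x91, sp=0xd5
body[0] add  r4, r3, r4 → r4=0xbc
body[1] xor  r4, r2, r6 → r4=0xeb
body[2] xor  r0, r1, r6 → r0=0x53
body[3] xor  r4, r7, r4 → r4=0x1c
body[4] xor  r0, r6, r1 → r0=0x53
body[5] add  r1, r2, #61 → r1=0xae
epilogue: pop r4=0x91, sp=0xd6
epilogue: pop r0=0xe0, sp=0xd7
r1 is caller-saved → body value

REG = 0xae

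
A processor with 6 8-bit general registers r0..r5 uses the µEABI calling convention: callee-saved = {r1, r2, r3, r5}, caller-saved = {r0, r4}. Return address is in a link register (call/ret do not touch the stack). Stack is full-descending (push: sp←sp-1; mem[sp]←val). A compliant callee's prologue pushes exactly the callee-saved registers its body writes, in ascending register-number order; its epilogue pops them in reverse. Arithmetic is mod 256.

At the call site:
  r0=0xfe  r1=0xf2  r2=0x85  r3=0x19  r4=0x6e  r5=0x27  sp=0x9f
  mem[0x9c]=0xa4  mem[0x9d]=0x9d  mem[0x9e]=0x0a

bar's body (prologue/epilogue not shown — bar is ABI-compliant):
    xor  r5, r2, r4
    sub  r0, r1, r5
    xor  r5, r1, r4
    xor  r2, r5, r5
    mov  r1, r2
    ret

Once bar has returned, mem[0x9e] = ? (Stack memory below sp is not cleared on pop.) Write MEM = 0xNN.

prologue: push r1 -> mem[0x9e]=0xf2, sp=0x9e
prologue: push r2 -> mem[0x9d]=0x85, sp=0x9d
prologue: push r5 -> mem[0x9c]=0x27, sp=0x9c
body[0] xor  r5, r2, r4 -> r5=0xeb
body[1] sub  r0, r1, r5 -> r0=0x07
body[2] xor  r5, r1, r4 -> r5=0x9c
body[3] xor  r2, r5, r5 -> r2=0x00
body[4] mov  r1, r2 -> r1=0x00
epilogue: pop r5=0x27, sp=0x9d
epilogue: pop r2=0x85, sp=0x9e
epilogue: pop r1=0xf2, sp=0x9f
prologue pushed ['r1', 'r2', 'r5'] at ['0x9e', '0x9d', '0x9c']

MEM = 0xf2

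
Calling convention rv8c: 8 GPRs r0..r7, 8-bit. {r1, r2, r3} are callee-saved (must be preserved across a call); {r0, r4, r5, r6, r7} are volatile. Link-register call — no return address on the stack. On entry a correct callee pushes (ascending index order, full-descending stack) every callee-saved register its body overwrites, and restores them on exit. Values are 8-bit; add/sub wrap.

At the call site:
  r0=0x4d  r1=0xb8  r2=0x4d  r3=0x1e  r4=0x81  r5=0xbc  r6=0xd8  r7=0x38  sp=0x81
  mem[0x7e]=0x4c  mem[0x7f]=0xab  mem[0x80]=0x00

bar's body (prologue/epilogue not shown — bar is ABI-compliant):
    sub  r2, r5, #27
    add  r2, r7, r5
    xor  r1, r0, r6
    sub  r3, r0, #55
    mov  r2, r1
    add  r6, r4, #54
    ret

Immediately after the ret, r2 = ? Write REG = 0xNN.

prologue: push r1 → mem[0x80]=0xb8, sp=0x80
prologue: push r2 → mem[0x7f]=0x4d, sp=0x7f
prologue: push r3 → mem[0x7e]=0x1e, sp=0x7e
body[0] sub  r2, r5, #27 → r2=0xa1
body[1] add  r2, r7, r5 → r2=0xf4
body[2] xor  r1, r0, r6 → r1=0x95
body[3] sub  r3, r0, #55 → r3=0x16
body[4] mov  r2, r1 → r2=0x95
body[5] add  r6, r4, #54 → r6=0xb7
epilogue: pop r3=0x1e, sp=0x7f
epilogue: pop r2=0x4d, sp=0x80
epilogue: pop r1=0xb8, sp=0x81
r2 is callee-saved → restored

REG = 0x4d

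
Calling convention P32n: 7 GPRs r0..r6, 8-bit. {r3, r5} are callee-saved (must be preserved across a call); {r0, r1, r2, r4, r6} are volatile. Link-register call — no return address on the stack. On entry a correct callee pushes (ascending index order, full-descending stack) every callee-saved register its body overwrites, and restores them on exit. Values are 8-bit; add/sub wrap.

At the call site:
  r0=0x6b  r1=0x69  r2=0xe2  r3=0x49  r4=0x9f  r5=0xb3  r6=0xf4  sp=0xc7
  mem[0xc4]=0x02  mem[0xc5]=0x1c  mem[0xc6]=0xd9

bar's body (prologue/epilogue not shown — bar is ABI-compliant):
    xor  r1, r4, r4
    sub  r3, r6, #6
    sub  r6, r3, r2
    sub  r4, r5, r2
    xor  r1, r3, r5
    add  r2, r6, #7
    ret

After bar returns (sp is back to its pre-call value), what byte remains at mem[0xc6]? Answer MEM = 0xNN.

prologue: push r3 → mem[0xc6]=0x49, sp=0xc6
body[0] xor  r1, r4, r4 → r1=0x00
body[1] sub  r3, r6, #6 → r3=0xee
body[2] sub  r6, r3, r2 → r6=0x0c
body[3] sub  r4, r5, r2 → r4=0xd1
body[4] xor  r1, r3, r5 → r1=0x5d
body[5] add  r2, r6, #7 → r2=0x13
epilogue: pop r3=0x49, sp=0xc7
prologue pushed ['r3'] at ['0xc6']

MEM = 0x49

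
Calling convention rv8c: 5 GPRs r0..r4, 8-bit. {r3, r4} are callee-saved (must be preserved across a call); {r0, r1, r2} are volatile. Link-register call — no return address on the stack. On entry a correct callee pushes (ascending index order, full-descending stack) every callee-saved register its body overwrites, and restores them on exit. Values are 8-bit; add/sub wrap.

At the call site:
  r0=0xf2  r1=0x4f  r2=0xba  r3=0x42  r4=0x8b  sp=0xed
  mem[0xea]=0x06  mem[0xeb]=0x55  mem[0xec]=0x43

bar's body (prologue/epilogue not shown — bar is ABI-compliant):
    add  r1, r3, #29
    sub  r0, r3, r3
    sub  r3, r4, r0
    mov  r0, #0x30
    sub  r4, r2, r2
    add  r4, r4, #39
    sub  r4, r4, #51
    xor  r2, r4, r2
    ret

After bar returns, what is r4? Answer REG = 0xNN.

REG = 0x8b

prologue: push r3 → mem[0xec]=0x42, sp=0xec
prologue: push r4 → mem[0xeb]=0x8b, sp=0xeb
body[0] add  r1, r3, #29 → r1=0x5f
body[1] sub  r0, r3, r3 → r0=0x00
body[2] sub  r3, r4, r0 → r3=0x8b
body[3] mov  r0, #0x30 → r0=0x30
body[4] sub  r4, r2, r2 → r4=0x00
body[5] add  r4, r4, #39 → r4=0x27
body[6] sub  r4, r4, #51 → r4=0xf4
body[7] xor  r2, r4, r2 → r2=0x4e
epilogue: pop r4=0x8b, sp=0xec
epilogue: pop r3=0x42, sp=0xed
r4 is callee-saved → restored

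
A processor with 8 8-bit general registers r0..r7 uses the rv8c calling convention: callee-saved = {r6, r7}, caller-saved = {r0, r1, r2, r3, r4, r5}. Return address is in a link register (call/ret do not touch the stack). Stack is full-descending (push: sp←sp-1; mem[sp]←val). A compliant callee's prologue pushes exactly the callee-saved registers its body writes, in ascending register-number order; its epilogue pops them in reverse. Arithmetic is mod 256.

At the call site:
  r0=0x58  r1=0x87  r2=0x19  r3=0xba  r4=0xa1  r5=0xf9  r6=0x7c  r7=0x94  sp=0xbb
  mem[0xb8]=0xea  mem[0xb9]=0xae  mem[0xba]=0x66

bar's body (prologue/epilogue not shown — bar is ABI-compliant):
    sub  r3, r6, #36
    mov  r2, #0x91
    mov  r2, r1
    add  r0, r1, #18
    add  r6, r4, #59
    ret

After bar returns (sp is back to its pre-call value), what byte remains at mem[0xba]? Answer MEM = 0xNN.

prologue: push r6 -> mem[0xba]=0x7c, sp=0xba
body[0] sub  r3, r6, #36 -> r3=0x58
body[1] mov  r2, #0x91 -> r2=0x91
body[2] mov  r2, r1 -> r2=0x87
body[3] add  r0, r1, #18 -> r0=0x99
body[4] add  r6, r4, #59 -> r6=0xdc
epilogue: pop r6=0x7c, sp=0xbb
prologue pushed ['r6'] at ['0xba']

MEM = 0x7c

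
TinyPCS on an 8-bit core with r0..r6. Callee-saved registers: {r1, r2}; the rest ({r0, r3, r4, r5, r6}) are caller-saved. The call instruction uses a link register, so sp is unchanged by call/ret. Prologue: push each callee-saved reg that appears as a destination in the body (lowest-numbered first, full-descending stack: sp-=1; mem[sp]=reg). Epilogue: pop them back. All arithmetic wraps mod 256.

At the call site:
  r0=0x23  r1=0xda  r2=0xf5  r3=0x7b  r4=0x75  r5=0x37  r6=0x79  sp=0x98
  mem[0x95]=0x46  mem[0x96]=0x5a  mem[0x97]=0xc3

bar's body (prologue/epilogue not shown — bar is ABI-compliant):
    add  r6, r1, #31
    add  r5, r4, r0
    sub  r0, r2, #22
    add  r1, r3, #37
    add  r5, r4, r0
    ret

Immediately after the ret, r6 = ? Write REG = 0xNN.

prologue: push r1 → mem[0x97]=0xda, sp=0x97
body[0] add  r6, r1, #31 → r6=0xf9
body[1] add  r5, r4, r0 → r5=0x98
body[2] sub  r0, r2, #22 → r0=0xdf
body[3] add  r1, r3, #37 → r1=0xa0
body[4] add  r5, r4, r0 → r5=0x54
epilogue: pop r1=0xda, sp=0x98
r6 is caller-saved → body value

REG = 0xf9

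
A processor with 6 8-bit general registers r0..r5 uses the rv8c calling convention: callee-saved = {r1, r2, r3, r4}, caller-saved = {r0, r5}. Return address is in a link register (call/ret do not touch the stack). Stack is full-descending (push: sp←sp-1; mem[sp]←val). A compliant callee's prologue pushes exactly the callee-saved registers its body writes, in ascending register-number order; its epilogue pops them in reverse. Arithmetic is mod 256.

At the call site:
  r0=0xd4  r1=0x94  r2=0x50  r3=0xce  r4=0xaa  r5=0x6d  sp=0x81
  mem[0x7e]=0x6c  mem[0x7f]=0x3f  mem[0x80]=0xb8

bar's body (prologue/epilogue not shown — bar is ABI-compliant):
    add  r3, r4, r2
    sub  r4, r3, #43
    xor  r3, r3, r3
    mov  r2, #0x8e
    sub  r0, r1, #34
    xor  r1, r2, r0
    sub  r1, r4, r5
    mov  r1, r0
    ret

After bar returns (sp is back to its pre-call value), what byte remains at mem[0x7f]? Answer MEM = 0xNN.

prologue: push r1 -> mem[0x80]=0x94, sp=0x80
prologue: push r2 -> mem[0x7f]=0x50, sp=0x7f
prologue: push r3 -> mem[0x7e]=0xce, sp=0x7e
prologue: push r4 -> mem[0x7d]=0xaa, sp=0x7d
body[0] add  r3, r4, r2 -> r3=0xfa
body[1] sub  r4, r3, #43 -> r4=0xcf
body[2] xor  r3, r3, r3 -> r3=0x00
body[3] mov  r2, #0x8e -> r2=0x8e
body[4] sub  r0, r1, #34 -> r0=0x72
body[5] xor  r1, r2, r0 -> r1=0xfc
body[6] sub  r1, r4, r5 -> r1=0x62
body[7] mov  r1, r0 -> r1=0x72
epilogue: pop r4=0xaa, sp=0x7e
epilogue: pop r3=0xce, sp=0x7f
epilogue: pop r2=0x50, sp=0x80
epilogue: pop r1=0x94, sp=0x81
prologue pushed ['r1', 'r2', 'r3', 'r4'] at ['0x80', '0x7f', '0x7e', '0x7d']

MEM = 0x50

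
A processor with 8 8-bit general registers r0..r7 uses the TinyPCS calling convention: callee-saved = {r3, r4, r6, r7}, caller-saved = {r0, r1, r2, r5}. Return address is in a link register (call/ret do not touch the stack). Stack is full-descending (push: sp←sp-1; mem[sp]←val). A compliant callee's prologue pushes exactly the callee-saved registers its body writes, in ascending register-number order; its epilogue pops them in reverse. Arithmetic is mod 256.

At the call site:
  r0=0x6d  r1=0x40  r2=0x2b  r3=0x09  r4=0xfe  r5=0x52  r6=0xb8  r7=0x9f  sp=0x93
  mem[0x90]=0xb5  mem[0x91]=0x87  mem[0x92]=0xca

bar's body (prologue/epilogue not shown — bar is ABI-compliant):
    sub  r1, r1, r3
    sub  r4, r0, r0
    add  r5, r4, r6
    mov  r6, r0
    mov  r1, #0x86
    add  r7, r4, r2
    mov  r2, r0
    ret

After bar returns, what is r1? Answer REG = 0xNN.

REG = 0x86

prologue: push r4 → mem[0x92]=0xfe, sp=0x92
prologue: push r6 → mem[0x91]=0xb8, sp=0x91
prologue: push r7 → mem[0x90]=0x9f, sp=0x90
body[0] sub  r1, r1, r3 → r1=0x37
body[1] sub  r4, r0, r0 → r4=0x00
body[2] add  r5, r4, r6 → r5=0xb8
body[3] mov  r6, r0 → r6=0x6d
body[4] mov  r1, #0x86 → r1=0x86
body[5] add  r7, r4, r2 → r7=0x2b
body[6] mov  r2, r0 → r2=0x6d
epilogue: pop r7=0x9f, sp=0x91
epilogue: pop r6=0xb8, sp=0x92
epilogue: pop r4=0xfe, sp=0x93
r1 is caller-saved → body value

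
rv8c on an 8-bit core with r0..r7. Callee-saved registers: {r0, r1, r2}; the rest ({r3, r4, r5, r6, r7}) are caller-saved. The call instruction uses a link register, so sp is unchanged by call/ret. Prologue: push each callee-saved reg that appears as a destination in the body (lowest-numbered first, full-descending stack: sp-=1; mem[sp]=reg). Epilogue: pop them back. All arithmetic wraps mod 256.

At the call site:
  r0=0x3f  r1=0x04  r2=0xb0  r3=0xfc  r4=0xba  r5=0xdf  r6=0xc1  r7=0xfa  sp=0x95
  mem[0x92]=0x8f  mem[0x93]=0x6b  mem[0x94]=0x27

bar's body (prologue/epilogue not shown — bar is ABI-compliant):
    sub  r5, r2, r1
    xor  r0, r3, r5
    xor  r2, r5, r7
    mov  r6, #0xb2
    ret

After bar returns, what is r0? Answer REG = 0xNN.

REG = 0x3f

prologue: push r0 -> mem[0x94]=0x3f, sp=0x94
prologue: push r2 -> mem[0x93]=0xb0, sp=0x93
body[0] sub  r5, r2, r1 -> r5=0xac
body[1] xor  r0, r3, r5 -> r0=0x50
body[2] xor  r2, r5, r7 -> r2=0x56
body[3] mov  r6, #0xb2 -> r6=0xb2
epilogue: pop r2=0xb0, sp=0x94
epilogue: pop r0=0x3f, sp=0x95
r0 is callee-saved -> restored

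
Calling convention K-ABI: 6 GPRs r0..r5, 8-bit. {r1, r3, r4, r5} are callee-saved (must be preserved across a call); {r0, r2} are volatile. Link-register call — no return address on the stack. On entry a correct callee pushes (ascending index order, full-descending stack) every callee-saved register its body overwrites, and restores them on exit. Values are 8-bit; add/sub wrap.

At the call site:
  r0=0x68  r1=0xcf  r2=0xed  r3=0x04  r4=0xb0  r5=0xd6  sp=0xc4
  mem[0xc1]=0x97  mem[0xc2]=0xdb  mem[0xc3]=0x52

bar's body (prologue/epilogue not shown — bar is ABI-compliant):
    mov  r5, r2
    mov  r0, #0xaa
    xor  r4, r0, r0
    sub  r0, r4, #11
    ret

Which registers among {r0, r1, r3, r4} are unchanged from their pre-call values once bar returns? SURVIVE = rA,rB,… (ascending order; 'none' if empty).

prologue: push r4 -> mem[0xc3]=0xb0, sp=0xc3
prologue: push r5 -> mem[0xc2]=0xd6, sp=0xc2
body[0] mov  r5, r2 -> r5=0xed
body[1] mov  r0, #0xaa -> r0=0xaa
body[2] xor  r4, r0, r0 -> r4=0x00
body[3] sub  r0, r4, #11 -> r0=0xf5
epilogue: pop r5=0xd6, sp=0xc3
epilogue: pop r4=0xb0, sp=0xc4
r0: caller-saved, written=True
r1: callee-saved, written=False
r3: callee-saved, written=False
r4: callee-saved, written=True

SURVIVE = r1,r3,r4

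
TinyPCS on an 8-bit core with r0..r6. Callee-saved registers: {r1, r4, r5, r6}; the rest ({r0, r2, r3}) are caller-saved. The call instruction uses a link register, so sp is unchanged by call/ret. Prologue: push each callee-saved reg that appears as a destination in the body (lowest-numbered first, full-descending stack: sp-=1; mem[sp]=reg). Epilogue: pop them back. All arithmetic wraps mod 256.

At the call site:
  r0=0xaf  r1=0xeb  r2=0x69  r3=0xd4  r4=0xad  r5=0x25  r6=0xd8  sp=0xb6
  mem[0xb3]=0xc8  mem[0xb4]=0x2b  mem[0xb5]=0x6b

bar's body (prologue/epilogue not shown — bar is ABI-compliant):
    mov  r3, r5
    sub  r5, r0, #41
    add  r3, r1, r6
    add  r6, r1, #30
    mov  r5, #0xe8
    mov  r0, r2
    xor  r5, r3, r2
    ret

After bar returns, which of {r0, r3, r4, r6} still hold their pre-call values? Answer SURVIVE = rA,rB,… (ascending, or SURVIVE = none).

SURVIVE = r4,r6

prologue: push r5 → mem[0xb5]=0x25, sp=0xb5
prologue: push r6 → mem[0xb4]=0xd8, sp=0xb4
body[0] mov  r3, r5 → r3=0x25
body[1] sub  r5, r0, #41 → r5=0x86
body[2] add  r3, r1, r6 → r3=0xc3
body[3] add  r6, r1, #30 → r6=0x09
body[4] mov  r5, #0xe8 → r5=0xe8
body[5] mov  r0, r2 → r0=0x69
body[6] xor  r5, r3, r2 → r5=0xaa
epilogue: pop r6=0xd8, sp=0xb5
epilogue: pop r5=0x25, sp=0xb6
r0: caller-saved, written=True
r3: caller-saved, written=True
r4: callee-saved, written=False
r6: callee-saved, written=True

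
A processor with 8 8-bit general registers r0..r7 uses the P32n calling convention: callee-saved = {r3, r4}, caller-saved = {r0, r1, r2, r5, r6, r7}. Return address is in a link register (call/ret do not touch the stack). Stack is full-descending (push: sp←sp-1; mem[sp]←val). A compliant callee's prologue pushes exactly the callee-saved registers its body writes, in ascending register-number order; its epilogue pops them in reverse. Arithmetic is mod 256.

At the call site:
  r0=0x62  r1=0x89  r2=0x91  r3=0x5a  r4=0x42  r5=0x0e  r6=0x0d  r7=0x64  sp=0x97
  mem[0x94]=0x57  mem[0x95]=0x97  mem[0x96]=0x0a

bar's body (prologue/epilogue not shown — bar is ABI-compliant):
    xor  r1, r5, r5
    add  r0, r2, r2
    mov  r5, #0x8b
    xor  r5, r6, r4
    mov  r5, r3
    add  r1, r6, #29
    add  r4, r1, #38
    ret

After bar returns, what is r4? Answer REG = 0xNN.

prologue: push r4 → mem[0x96]=0x42, sp=0x96
body[0] xor  r1, r5, r5 → r1=0x00
body[1] add  r0, r2, r2 → r0=0x22
body[2] mov  r5, #0x8b → r5=0x8b
body[3] xor  r5, r6, r4 → r5=0x4f
body[4] mov  r5, r3 → r5=0x5a
body[5] add  r1, r6, #29 → r1=0x2a
body[6] add  r4, r1, #38 → r4=0x50
epilogue: pop r4=0x42, sp=0x97
r4 is callee-saved → restored

REG = 0x42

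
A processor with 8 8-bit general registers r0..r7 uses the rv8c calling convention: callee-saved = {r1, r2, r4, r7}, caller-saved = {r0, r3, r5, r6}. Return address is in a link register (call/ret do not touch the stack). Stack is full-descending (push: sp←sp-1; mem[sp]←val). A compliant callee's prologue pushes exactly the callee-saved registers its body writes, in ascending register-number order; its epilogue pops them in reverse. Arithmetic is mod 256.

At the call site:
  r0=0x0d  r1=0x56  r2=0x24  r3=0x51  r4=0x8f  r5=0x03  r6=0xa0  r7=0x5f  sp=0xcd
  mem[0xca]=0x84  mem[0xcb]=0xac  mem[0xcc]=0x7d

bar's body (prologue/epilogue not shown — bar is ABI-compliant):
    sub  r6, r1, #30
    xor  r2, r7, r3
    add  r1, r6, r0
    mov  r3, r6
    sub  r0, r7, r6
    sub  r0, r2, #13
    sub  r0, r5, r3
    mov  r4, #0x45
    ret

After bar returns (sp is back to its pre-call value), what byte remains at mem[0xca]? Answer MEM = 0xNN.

MEM = 0x8f

prologue: push r1 -> mem[0xcc]=0x56, sp=0xcc
prologue: push r2 -> mem[0xcb]=0x24, sp=0xcb
prologue: push r4 -> mem[0xca]=0x8f, sp=0xca
body[0] sub  r6, r1, #30 -> r6=0x38
body[1] xor  r2, r7, r3 -> r2=0x0e
body[2] add  r1, r6, r0 -> r1=0x45
body[3] mov  r3, r6 -> r3=0x38
body[4] sub  r0, r7, r6 -> r0=0x27
body[5] sub  r0, r2, #13 -> r0=0x01
body[6] sub  r0, r5, r3 -> r0=0xcb
body[7] mov  r4, #0x45 -> r4=0x45
epilogue: pop r4=0x8f, sp=0xcb
epilogue: pop r2=0x24, sp=0xcc
epilogue: pop r1=0x56, sp=0xcd
prologue pushed ['r1', 'r2', 'r4'] at ['0xcc', '0xcb', '0xca']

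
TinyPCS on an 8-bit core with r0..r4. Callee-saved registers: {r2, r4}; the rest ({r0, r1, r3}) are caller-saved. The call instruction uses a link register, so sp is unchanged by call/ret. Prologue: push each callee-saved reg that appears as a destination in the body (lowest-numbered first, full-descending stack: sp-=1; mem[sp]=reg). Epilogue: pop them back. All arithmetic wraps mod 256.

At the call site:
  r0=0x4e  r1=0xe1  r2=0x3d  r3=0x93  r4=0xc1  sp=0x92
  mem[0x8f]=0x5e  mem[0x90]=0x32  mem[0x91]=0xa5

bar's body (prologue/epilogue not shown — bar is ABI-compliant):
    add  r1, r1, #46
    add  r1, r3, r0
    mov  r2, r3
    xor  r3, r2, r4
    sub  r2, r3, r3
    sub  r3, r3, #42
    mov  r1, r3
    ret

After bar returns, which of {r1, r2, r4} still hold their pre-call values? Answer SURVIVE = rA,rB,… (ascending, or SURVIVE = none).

SURVIVE = r2,r4

prologue: push r2 -> mem[0x91]=0x3d, sp=0x91
body[0] add  r1, r1, #46 -> r1=0x0f
body[1] add  r1, r3, r0 -> r1=0xe1
body[2] mov  r2, r3 -> r2=0x93
body[3] xor  r3, r2, r4 -> r3=0x52
body[4] sub  r2, r3, r3 -> r2=0x00
body[5] sub  r3, r3, #42 -> r3=0x28
body[6] mov  r1, r3 -> r1=0x28
epilogue: pop r2=0x3d, sp=0x92
r1: caller-saved, written=True
r2: callee-saved, written=True
r4: callee-saved, written=False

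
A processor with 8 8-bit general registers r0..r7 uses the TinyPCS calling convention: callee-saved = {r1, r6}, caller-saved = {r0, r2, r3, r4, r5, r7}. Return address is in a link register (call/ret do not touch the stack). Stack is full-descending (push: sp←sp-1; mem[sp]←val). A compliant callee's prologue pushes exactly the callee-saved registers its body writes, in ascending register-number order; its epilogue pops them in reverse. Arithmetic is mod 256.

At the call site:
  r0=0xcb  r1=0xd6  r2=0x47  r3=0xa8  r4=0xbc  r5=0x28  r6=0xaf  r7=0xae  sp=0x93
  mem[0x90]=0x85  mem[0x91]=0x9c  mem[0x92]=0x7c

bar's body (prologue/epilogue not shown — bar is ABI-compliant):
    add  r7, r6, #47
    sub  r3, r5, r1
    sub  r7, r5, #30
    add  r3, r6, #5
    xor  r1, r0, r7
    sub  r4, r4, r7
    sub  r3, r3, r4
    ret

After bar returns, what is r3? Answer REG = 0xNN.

REG = 0x02

prologue: push r1 -> mem[0x92]=0xd6, sp=0x92
body[0] add  r7, r6, #47 -> r7=0xde
body[1] sub  r3, r5, r1 -> r3=0x52
body[2] sub  r7, r5, #30 -> r7=0x0a
body[3] add  r3, r6, #5 -> r3=0xb4
body[4] xor  r1, r0, r7 -> r1=0xc1
body[5] sub  r4, r4, r7 -> r4=0xb2
body[6] sub  r3, r3, r4 -> r3=0x02
epilogue: pop r1=0xd6, sp=0x93
r3 is caller-saved -> body value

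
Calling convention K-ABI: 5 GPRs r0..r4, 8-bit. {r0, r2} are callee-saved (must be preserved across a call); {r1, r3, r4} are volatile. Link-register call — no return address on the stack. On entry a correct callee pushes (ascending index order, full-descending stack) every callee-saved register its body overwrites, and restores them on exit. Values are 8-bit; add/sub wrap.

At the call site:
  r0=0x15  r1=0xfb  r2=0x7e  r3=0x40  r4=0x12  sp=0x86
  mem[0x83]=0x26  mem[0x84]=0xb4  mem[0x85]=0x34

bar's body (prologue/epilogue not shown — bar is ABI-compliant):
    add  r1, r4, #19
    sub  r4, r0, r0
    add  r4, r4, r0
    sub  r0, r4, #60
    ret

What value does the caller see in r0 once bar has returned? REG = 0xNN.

REG = 0x15

prologue: push r0 → mem[0x85]=0x15, sp=0x85
body[0] add  r1, r4, #19 → r1=0x25
body[1] sub  r4, r0, r0 → r4=0x00
body[2] add  r4, r4, r0 → r4=0x15
body[3] sub  r0, r4, #60 → r0=0xd9
epilogue: pop r0=0x15, sp=0x86
r0 is callee-saved → restored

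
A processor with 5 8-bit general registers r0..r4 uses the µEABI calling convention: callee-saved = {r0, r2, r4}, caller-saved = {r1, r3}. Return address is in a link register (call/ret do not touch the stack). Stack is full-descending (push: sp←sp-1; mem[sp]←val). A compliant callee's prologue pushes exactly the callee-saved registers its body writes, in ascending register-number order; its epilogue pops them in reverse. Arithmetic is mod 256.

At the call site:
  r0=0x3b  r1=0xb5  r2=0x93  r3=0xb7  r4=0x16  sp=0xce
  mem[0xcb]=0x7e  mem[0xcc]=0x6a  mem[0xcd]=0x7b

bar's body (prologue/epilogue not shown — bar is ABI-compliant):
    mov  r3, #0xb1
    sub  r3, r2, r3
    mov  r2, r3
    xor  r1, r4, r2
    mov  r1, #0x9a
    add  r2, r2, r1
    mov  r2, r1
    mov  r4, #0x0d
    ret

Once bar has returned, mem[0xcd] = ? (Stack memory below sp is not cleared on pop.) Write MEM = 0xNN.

prologue: push r2 -> mem[0xcd]=0x93, sp=0xcd
prologue: push r4 -> mem[0xcc]=0x16, sp=0xcc
body[0] mov  r3, #0xb1 -> r3=0xb1
body[1] sub  r3, r2, r3 -> r3=0xe2
body[2] mov  r2, r3 -> r2=0xe2
body[3] xor  r1, r4, r2 -> r1=0xf4
body[4] mov  r1, #0x9a -> r1=0x9a
body[5] add  r2, r2, r1 -> r2=0x7c
body[6] mov  r2, r1 -> r2=0x9a
body[7] mov  r4, #0x0d -> r4=0x0d
epilogue: pop r4=0x16, sp=0xcd
epilogue: pop r2=0x93, sp=0xce
prologue pushed ['r2', 'r4'] at ['0xcd', '0xcc']

MEM = 0x93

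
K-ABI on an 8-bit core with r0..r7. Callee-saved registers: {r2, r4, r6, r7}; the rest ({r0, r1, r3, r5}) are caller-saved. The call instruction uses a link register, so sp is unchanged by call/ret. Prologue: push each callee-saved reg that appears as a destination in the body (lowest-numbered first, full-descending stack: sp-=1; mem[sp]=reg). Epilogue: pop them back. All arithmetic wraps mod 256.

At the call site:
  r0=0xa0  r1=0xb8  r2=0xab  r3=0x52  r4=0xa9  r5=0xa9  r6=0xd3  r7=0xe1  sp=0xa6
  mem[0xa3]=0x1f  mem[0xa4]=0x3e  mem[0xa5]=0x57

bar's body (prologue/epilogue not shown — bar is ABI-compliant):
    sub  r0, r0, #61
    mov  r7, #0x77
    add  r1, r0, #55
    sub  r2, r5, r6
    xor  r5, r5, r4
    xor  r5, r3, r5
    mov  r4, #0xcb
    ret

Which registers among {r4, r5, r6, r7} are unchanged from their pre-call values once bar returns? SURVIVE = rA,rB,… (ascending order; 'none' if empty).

SURVIVE = r4,r6,r7

prologue: push r2 -> mem[0xa5]=0xab, sp=0xa5
prologue: push r4 -> mem[0xa4]=0xa9, sp=0xa4
prologue: push r7 -> mem[0xa3]=0xe1, sp=0xa3
body[0] sub  r0, r0, #61 -> r0=0x63
body[1] mov  r7, #0x77 -> r7=0x77
body[2] add  r1, r0, #55 -> r1=0x9a
body[3] sub  r2, r5, r6 -> r2=0xd6
body[4] xor  r5, r5, r4 -> r5=0x00
body[5] xor  r5, r3, r5 -> r5=0x52
body[6] mov  r4, #0xcb -> r4=0xcb
epilogue: pop r7=0xe1, sp=0xa4
epilogue: pop r4=0xa9, sp=0xa5
epilogue: pop r2=0xab, sp=0xa6
r4: callee-saved, written=True
r5: caller-saved, written=True
r6: callee-saved, written=False
r7: callee-saved, written=True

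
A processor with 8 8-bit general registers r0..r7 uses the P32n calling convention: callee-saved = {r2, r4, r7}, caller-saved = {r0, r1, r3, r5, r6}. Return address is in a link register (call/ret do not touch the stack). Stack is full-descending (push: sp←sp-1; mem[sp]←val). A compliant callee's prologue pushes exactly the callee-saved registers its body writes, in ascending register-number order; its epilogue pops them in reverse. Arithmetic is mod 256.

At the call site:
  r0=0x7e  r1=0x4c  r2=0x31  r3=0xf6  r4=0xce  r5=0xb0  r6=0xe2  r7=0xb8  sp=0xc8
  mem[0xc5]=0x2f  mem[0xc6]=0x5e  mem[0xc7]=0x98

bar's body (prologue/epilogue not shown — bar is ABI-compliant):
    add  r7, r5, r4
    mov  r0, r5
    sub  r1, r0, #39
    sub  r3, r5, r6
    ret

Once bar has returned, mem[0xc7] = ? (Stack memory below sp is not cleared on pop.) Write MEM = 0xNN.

MEM = 0xb8

prologue: push r7 → mem[0xc7]=0xb8, sp=0xc7
body[0] add  r7, r5, r4 → r7=0x7e
body[1] mov  r0, r5 → r0=0xb0
body[2] sub  r1, r0, #39 → r1=0x89
body[3] sub  r3, r5, r6 → r3=0xce
epilogue: pop r7=0xb8, sp=0xc8
prologue pushed ['r7'] at ['0xc7']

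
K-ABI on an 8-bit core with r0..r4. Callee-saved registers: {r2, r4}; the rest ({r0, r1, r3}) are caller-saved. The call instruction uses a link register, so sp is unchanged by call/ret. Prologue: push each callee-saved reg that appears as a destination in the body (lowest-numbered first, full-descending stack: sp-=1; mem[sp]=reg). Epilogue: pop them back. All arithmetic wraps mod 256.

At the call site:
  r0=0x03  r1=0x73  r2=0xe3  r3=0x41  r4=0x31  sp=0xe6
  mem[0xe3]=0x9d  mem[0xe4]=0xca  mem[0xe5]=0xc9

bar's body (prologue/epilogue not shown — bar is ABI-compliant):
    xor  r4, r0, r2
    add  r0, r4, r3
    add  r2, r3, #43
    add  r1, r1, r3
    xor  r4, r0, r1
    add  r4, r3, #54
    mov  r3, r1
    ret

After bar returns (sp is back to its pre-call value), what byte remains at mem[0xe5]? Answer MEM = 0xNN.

MEM = 0xe3

prologue: push r2 → mem[0xe5]=0xe3, sp=0xe5
prologue: push r4 → mem[0xe4]=0x31, sp=0xe4
body[0] xor  r4, r0, r2 → r4=0xe0
body[1] add  r0, r4, r3 → r0=0x21
body[2] add  r2, r3, #43 → r2=0x6c
body[3] add  r1, r1, r3 → r1=0xb4
body[4] xor  r4, r0, r1 → r4=0x95
body[5] add  r4, r3, #54 → r4=0x77
body[6] mov  r3, r1 → r3=0xb4
epilogue: pop r4=0x31, sp=0xe5
epilogue: pop r2=0xe3, sp=0xe6
prologue pushed ['r2', 'r4'] at ['0xe5', '0xe4']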